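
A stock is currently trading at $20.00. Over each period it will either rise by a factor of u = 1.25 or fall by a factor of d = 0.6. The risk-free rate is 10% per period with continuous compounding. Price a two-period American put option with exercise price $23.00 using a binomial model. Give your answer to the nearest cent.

Risk-neutral probability p = (e^0.1 − 0.6)/(1.25 − 0.6) = 0.5052/0.6500 = 0.7772
Terminal stock prices: S_uu = 31.25, S_ud = 15, S_dd = 7.2
Terminal payoffs (K − S): max(-8.25, 0) = 0, max(8, 0) = 8, max(15.8, 0) = 15.8
Node u (S = 25): continuation = e^(−0.1)·[0.7772·0.0000 + 0.2228·8.0000] = 1.6129; exercise value = 0.0000 ≤ continuation, so V_u = 1.6129
Node d (S = 12): continuation = e^(−0.1)·[0.7772·8.0000 + 0.2228·15.8000] = 8.8113; exercise value = 11.0000 > continuation, so V_d = 11.0000 (exercise)
Node 0 (S = 20): continuation = e^(−0.1)·[0.7772·1.6129 + 0.2228·11.0000] = 3.3519; exercise value = 3.0000 ≤ continuation, so V_0 = 3.3519

$3.35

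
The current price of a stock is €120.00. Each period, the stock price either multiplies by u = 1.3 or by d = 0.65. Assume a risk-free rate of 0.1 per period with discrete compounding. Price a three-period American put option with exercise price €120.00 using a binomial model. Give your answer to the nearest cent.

Risk-neutral probability p = (1 + 0.1 − 0.65)/(1.3 − 0.65) = 0.4500/0.6500 = 0.6923
Terminal stock prices: S_uuu = 263.6, S_uud = 131.8, S_udd = 65.91, S_ddd = 32.95
Terminal payoffs (K − S): max(-143.6, 0) = 0, max(-11.82, 0) = 0, max(54.09, 0) = 54.09, max(87.05, 0) = 87.05
Node uu (S = 202.8): continuation = 1/1.1·[0.6923·0.0000 + 0.3077·0.0000] = 0.0000; exercise value = 0.0000 ≤ continuation, so V_uu = 0.0000
Node ud (S = 101.4): continuation = 1/1.1·[0.6923·0.0000 + 0.3077·54.0900] = 15.1301; exercise value = 18.6000 > continuation, so V_ud = 18.6000 (exercise)
Node dd (S = 50.7): continuation = 1/1.1·[0.6923·54.0900 + 0.3077·87.0450] = 58.3909; exercise value = 69.3000 > continuation, so V_dd = 69.3000 (exercise)
Node u (S = 156): continuation = 1/1.1·[0.6923·0.0000 + 0.3077·18.6000] = 5.2028; exercise value = 0.0000 ≤ continuation, so V_u = 5.2028
Node d (S = 78): continuation = 1/1.1·[0.6923·18.6000 + 0.3077·69.3000] = 31.0909; exercise value = 42.0000 > continuation, so V_d = 42.0000 (exercise)
Node 0 (S = 120): continuation = 1/1.1·[0.6923·5.2028 + 0.3077·42.0000] = 15.0227; exercise value = 0.0000 ≤ continuation, so V_0 = 15.0227

€15.02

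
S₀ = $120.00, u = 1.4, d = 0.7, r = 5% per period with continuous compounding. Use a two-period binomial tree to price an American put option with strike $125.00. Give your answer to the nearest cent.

Risk-neutral probability p = (e^0.05 − 0.7)/(1.4 − 0.7) = 0.3513/0.7000 = 0.5018
Terminal stock prices: S_uu = 235.2, S_ud = 117.6, S_dd = 58.8
Terminal payoffs (K − S): max(-110.2, 0) = 0, max(7.4, 0) = 7.4, max(66.2, 0) = 66.2
Node u (S = 168): continuation = e^(−0.05)·[0.5018·0.0000 + 0.4982·7.4000] = 3.5068; exercise value = 0.0000 ≤ continuation, so V_u = 3.5068
Node d (S = 84): continuation = e^(−0.05)·[0.5018·7.4000 + 0.4982·66.2000] = 34.9037; exercise value = 41.0000 > continuation, so V_d = 41.0000 (exercise)
Node 0 (S = 120): continuation = e^(−0.05)·[0.5018·3.5068 + 0.4982·41.0000] = 21.1033; exercise value = 5.0000 ≤ continuation, so V_0 = 21.1033

$21.10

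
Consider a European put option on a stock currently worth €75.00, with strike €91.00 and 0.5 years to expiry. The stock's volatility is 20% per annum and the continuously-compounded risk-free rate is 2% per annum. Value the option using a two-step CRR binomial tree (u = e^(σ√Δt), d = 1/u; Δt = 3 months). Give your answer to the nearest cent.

CRR parameters: u = e^(σ√Δt) = e^(0.2·√0.25) = 1.1052, d = 1/u = 0.9048
Per-period rate: rΔt = 0.02·0.25 = 0.005, so R = e^0.005 = 1.0050
Risk-neutral probability p = (e^0.005 − 0.9048)/(1.1052 − 0.9048) = 0.1002/0.2003 = 0.5000
Terminal stock prices: S_uu = 91.61, S_ud = 75, S_dd = 61.4
Terminal payoffs (K − S): max(-0.6052, 0) = 0, max(16, 0) = 16, max(29.6, 0) = 29.6
Node u (S = 82.89): V_u = e^(−0.005)·[0.5000·0.0000 + 0.5000·16.0000] = 7.9594
Node d (S = 67.86): V_d = e^(−0.005)·[0.5000·16.0000 + 0.5000·29.5952] = 22.6833
Node 0 (S = 75): V_0 = e^(−0.005)·[0.5000·7.9594 + 0.5000·22.6833] = 15.2444

€15.24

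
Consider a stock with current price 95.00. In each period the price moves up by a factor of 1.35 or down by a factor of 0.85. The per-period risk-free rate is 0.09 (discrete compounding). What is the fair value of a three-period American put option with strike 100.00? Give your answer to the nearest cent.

Risk-neutral probability p = (1 + 0.09 − 0.85)/(1.35 − 0.85) = 0.2400/0.5000 = 0.4800
Terminal stock prices: S_uuu = 233.7, S_uud = 147.2, S_udd = 92.66, S_ddd = 58.34
Terminal payoffs (K − S): max(-133.7, 0) = 0, max(-47.17, 0) = 0, max(7.339, 0) = 7.339, max(41.66, 0) = 41.66
Node uu (S = 173.1): continuation = 1/1.09·[0.4800·0.0000 + 0.5200·0.0000] = 0.0000; exercise value = 0.0000 ≤ continuation, so V_uu = 0.0000
Node ud (S = 109): continuation = 1/1.09·[0.4800·0.0000 + 0.5200·7.3394] = 3.5014; exercise value = 0.0000 ≤ continuation, so V_ud = 3.5014
Node dd (S = 68.64): continuation = 1/1.09·[0.4800·7.3394 + 0.5200·41.6581] = 23.1056; exercise value = 31.3625 > continuation, so V_dd = 31.3625 (exercise)
Node u (S = 128.2): continuation = 1/1.09·[0.4800·0.0000 + 0.5200·3.5014] = 1.6704; exercise value = 0.0000 ≤ continuation, so V_u = 1.6704
Node d (S = 80.75): continuation = 1/1.09·[0.4800·3.5014 + 0.5200·31.3625] = 16.5038; exercise value = 19.2500 > continuation, so V_d = 19.2500 (exercise)
Node 0 (S = 95): continuation = 1/1.09·[0.4800·1.6704 + 0.5200·19.2500] = 9.9191; exercise value = 5.0000 ≤ continuation, so V_0 = 9.9191

9.92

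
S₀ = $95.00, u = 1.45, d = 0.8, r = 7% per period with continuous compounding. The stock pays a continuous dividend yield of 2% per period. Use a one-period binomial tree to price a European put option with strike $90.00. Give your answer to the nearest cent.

Per-period risk-free factor R = e^0.07 = 1.0725; dividend-adjusted growth = e^(0.07−0.02) = 1.0513.
Risk-neutral probability p = (1.0513 − 0.8)/(1.45 − 0.8) = 0.2513/0.6500 = 0.3866
Terminal stock prices: S_u = 137.8, S_d = 76
Terminal payoffs (K − S): max(-47.75, 0) = 0, max(14, 0) = 14
Node 0 (S = 95): V_0 = e^(−0.07)·[0.3866·0.0000 + 0.6134·14.0000] = 8.0074

$8.01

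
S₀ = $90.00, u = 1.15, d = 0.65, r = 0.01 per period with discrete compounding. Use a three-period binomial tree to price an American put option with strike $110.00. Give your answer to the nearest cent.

Risk-neutral probability p = (1 + 0.01 − 0.65)/(1.15 − 0.65) = 0.3600/0.5000 = 0.7200
Terminal stock prices: S_uuu = 136.9, S_uud = 77.37, S_udd = 43.73, S_ddd = 24.72
Terminal payoffs (K − S): max(-26.88, 0) = 0, max(32.63, 0) = 32.63, max(66.27, 0) = 66.27, max(85.28, 0) = 85.28
Node uu (S = 119): continuation = 1/1.01·[0.7200·0.0000 + 0.2800·32.6338] = 9.0470; exercise value = 0.0000 ≤ continuation, so V_uu = 9.0470
Node ud (S = 67.27): continuation = 1/1.01·[0.7200·32.6338 + 0.2800·66.2713] = 41.6359; exercise value = 42.7250 > continuation, so V_ud = 42.7250 (exercise)
Node dd (S = 38.03): continuation = 1/1.01·[0.7200·66.2713 + 0.2800·85.2837] = 70.8859; exercise value = 71.9750 > continuation, so V_dd = 71.9750 (exercise)
Node u (S = 103.5): continuation = 1/1.01·[0.7200·9.0470 + 0.2800·42.7250] = 18.2939; exercise value = 6.5000 ≤ continuation, so V_u = 18.2939
Node d (S = 58.5): continuation = 1/1.01·[0.7200·42.7250 + 0.2800·71.9750] = 50.4109; exercise value = 51.5000 > continuation, so V_d = 51.5000 (exercise)
Node 0 (S = 90): continuation = 1/1.01·[0.7200·18.2939 + 0.2800·51.5000] = 27.3184; exercise value = 20.0000 ≤ continuation, so V_0 = 27.3184

$27.32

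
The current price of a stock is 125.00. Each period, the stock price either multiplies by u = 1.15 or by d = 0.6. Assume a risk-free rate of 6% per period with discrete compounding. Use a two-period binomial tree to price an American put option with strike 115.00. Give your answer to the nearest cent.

9.68

Risk-neutral probability p = (1 + 0.06 − 0.6)/(1.15 − 0.6) = 0.4600/0.5500 = 0.8364
Terminal stock prices: S_uu = 165.3, S_ud = 86.25, S_dd = 45
Terminal payoffs (K − S): max(-50.31, 0) = 0, max(28.75, 0) = 28.75, max(70, 0) = 70
Node u (S = 143.8): continuation = 1/1.06·[0.8364·0.0000 + 0.1636·28.7500] = 4.4383; exercise value = 0.0000 ≤ continuation, so V_u = 4.4383
Node d (S = 75): continuation = 1/1.06·[0.8364·28.7500 + 0.1636·70.0000] = 33.4906; exercise value = 40.0000 > continuation, so V_d = 40.0000 (exercise)
Node 0 (S = 125): continuation = 1/1.06·[0.8364·4.4383 + 0.1636·40.0000] = 9.6768; exercise value = 0.0000 ≤ continuation, so V_0 = 9.6768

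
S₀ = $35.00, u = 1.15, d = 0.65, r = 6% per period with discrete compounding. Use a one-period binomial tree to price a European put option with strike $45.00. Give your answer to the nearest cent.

$7.45

Risk-neutral probability p = (1 + 0.06 − 0.65)/(1.15 − 0.65) = 0.4100/0.5000 = 0.8200
Terminal stock prices: S_u = 40.25, S_d = 22.75
Terminal payoffs (K − S): max(4.75, 0) = 4.75, max(22.25, 0) = 22.25
Node 0 (S = 35): V_0 = 1/1.06·[0.8200·4.7500 + 0.1800·22.2500] = 7.4528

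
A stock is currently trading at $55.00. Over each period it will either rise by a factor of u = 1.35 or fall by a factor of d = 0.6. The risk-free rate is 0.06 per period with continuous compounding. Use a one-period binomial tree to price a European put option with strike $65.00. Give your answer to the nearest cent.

Risk-neutral probability p = (e^0.06 − 0.6)/(1.35 − 0.6) = 0.4618/0.7500 = 0.6158
Terminal stock prices: S_u = 74.25, S_d = 33
Terminal payoffs (K − S): max(-9.25, 0) = 0, max(32, 0) = 32
Node 0 (S = 55): V_0 = e^(−0.06)·[0.6158·0.0000 + 0.3842·32.0000] = 11.5790

$11.58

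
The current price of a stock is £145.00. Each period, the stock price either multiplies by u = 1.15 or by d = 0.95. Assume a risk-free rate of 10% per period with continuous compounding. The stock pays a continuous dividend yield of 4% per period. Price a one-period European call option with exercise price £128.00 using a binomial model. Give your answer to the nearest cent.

Per-period risk-free factor R = e^0.1 = 1.1052; dividend-adjusted growth = e^(0.1−0.04) = 1.0618.
Risk-neutral probability p = (1.0618 − 0.95)/(1.15 − 0.95) = 0.1118/0.2000 = 0.5592
Terminal stock prices: S_u = 166.8, S_d = 137.8
Terminal payoffs (S − K): max(38.75, 0) = 38.75, max(9.75, 0) = 9.75
Node 0 (S = 145): V_0 = e^(−0.1)·[0.5592·38.7500 + 0.4408·9.7500] = 23.4953

£23.50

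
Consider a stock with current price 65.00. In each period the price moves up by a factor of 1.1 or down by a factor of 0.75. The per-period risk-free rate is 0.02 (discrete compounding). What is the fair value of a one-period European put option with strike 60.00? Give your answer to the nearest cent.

2.52

Risk-neutral probability p = (1 + 0.02 − 0.75)/(1.1 − 0.75) = 0.2700/0.3500 = 0.7714
Terminal stock prices: S_u = 71.5, S_d = 48.75
Terminal payoffs (K − S): max(-11.5, 0) = 0, max(11.25, 0) = 11.25
Node 0 (S = 65): V_0 = 1/1.02·[0.7714·0.0000 + 0.2286·11.2500] = 2.5210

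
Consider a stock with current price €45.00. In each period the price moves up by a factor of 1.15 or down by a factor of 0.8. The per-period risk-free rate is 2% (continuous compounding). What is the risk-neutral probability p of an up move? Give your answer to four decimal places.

p = 0.6291

Risk-neutral probability p = (e^0.02 − 0.8)/(1.15 − 0.8) = 0.2202/0.3500 = 0.6291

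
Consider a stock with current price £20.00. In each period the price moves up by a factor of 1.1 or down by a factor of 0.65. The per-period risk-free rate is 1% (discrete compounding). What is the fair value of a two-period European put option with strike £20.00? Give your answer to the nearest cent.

Risk-neutral probability p = (1 + 0.01 − 0.65)/(1.1 − 0.65) = 0.3600/0.4500 = 0.8000
Terminal stock prices: S_uu = 24.2, S_ud = 14.3, S_dd = 8.45
Terminal payoffs (K − S): max(-4.2, 0) = 0, max(5.7, 0) = 5.7, max(11.55, 0) = 11.55
Node u (S = 22): V_u = 1/1.01·[0.8000·0.0000 + 0.2000·5.7000] = 1.1287
Node d (S = 13): V_d = 1/1.01·[0.8000·5.7000 + 0.2000·11.5500] = 6.8020
Node 0 (S = 20): V_0 = 1/1.01·[0.8000·1.1287 + 0.2000·6.8020] = 2.2410

£2.24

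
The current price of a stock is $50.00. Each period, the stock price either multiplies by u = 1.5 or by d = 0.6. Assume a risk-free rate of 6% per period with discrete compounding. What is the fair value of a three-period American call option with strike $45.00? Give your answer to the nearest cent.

$21.11

Risk-neutral probability p = (1 + 0.06 − 0.6)/(1.5 − 0.6) = 0.4600/0.9000 = 0.5111
Terminal stock prices: S_uuu = 168.8, S_uud = 67.5, S_udd = 27, S_ddd = 10.8
Terminal payoffs (S − K): max(123.8, 0) = 123.8, max(22.5, 0) = 22.5, max(-18, 0) = 0, max(-34.2, 0) = 0
Node uu (S = 112.5): continuation = 1/1.06·[0.5111·123.7500 + 0.4889·22.5000] = 70.0472; exercise value = 67.5000 ≤ continuation, so V_uu = 70.0472
Node ud (S = 45): continuation = 1/1.06·[0.5111·22.5000 + 0.4889·0.0000] = 10.8491; exercise value = 0.0000 ≤ continuation, so V_ud = 10.8491
Node dd (S = 18): continuation = 1/1.06·[0.5111·0.0000 + 0.4889·0.0000] = 0.0000; exercise value = 0.0000 ≤ continuation, so V_dd = 0.0000
Node u (S = 75): continuation = 1/1.06·[0.5111·70.0472 + 0.4889·10.8491] = 38.7791; exercise value = 30.0000 ≤ continuation, so V_u = 38.7791
Node d (S = 30): continuation = 1/1.06·[0.5111·10.8491 + 0.4889·0.0000] = 5.2312; exercise value = 0.0000 ≤ continuation, so V_d = 5.2312
Node 0 (S = 50): continuation = 1/1.06·[0.5111·38.7791 + 0.4889·5.2312] = 21.1112; exercise value = 5.0000 ≤ continuation, so V_0 = 21.1112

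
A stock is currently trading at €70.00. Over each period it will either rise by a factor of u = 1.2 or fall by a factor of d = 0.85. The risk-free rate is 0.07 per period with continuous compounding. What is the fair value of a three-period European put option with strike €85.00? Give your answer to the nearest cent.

€6.63

Risk-neutral probability p = (e^0.07 − 0.85)/(1.2 − 0.85) = 0.2225/0.3500 = 0.6357
Terminal stock prices: S_uuu = 121, S_uud = 85.68, S_udd = 60.69, S_ddd = 42.99
Terminal payoffs (K − S): max(-35.96, 0) = 0, max(-0.68, 0) = 0, max(24.31, 0) = 24.31, max(42.01, 0) = 42.01
Node uu (S = 100.8): V_uu = e^(−0.07)·[0.6357·0.0000 + 0.3643·0.0000] = 0.0000
Node ud (S = 71.4): V_ud = e^(−0.07)·[0.6357·0.0000 + 0.3643·24.3100] = 8.2566
Node dd (S = 50.57): V_dd = e^(−0.07)·[0.6357·24.3100 + 0.3643·42.0113] = 28.6785
Node u (S = 84): V_u = e^(−0.07)·[0.6357·0.0000 + 0.3643·8.2566] = 2.8042
Node d (S = 59.5): V_d = e^(−0.07)·[0.6357·8.2566 + 0.3643·28.6785] = 14.6344
Node 0 (S = 70): V_0 = e^(−0.07)·[0.6357·2.8042 + 0.3643·14.6344] = 6.6326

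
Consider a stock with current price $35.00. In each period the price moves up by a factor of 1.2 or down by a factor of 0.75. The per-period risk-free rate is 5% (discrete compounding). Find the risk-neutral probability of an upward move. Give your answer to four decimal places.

Risk-neutral probability p = (1 + 0.05 − 0.75)/(1.2 − 0.75) = 0.3000/0.4500 = 0.6667

p = 0.6667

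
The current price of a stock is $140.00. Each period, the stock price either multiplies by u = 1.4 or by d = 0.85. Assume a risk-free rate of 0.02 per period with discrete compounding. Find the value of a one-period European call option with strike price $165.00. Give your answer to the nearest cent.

Risk-neutral probability p = (1 + 0.02 − 0.85)/(1.4 − 0.85) = 0.1700/0.5500 = 0.3091
Terminal stock prices: S_u = 196, S_d = 119
Terminal payoffs (S − K): max(31, 0) = 31, max(-46, 0) = 0
Node 0 (S = 140): V_0 = 1/1.02·[0.3091·31.0000 + 0.6909·0.0000] = 9.3939

$9.39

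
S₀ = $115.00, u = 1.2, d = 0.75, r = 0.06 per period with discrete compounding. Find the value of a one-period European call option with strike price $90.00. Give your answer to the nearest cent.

Risk-neutral probability p = (1 + 0.06 − 0.75)/(1.2 − 0.75) = 0.3100/0.4500 = 0.6889
Terminal stock prices: S_u = 138, S_d = 86.25
Terminal payoffs (S − K): max(48, 0) = 48, max(-3.75, 0) = 0
Node 0 (S = 115): V_0 = 1/1.06·[0.6889·48.0000 + 0.3111·0.0000] = 31.1950

$31.19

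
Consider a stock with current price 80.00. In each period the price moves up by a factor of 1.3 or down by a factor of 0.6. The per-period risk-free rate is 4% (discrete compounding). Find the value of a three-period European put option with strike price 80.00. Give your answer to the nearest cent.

Risk-neutral probability p = (1 + 0.04 − 0.6)/(1.3 − 0.6) = 0.4400/0.7000 = 0.6286
Terminal stock prices: S_uuu = 175.8, S_uud = 81.12, S_udd = 37.44, S_ddd = 17.28
Terminal payoffs (K − S): max(-95.76, 0) = 0, max(-1.12, 0) = 0, max(42.56, 0) = 42.56, max(62.72, 0) = 62.72
Node uu (S = 135.2): V_uu = 1/1.04·[0.6286·0.0000 + 0.3714·0.0000] = 0.0000
Node ud (S = 62.4): V_ud = 1/1.04·[0.6286·0.0000 + 0.3714·42.5600] = 15.2000
Node dd (S = 28.8): V_dd = 1/1.04·[0.6286·42.5600 + 0.3714·62.7200] = 48.1231
Node u (S = 104): V_u = 1/1.04·[0.6286·0.0000 + 0.3714·15.2000] = 5.4286
Node d (S = 48): V_d = 1/1.04·[0.6286·15.2000 + 0.3714·48.1231] = 26.3736
Node 0 (S = 80): V_0 = 1/1.04·[0.6286·5.4286 + 0.3714·26.3736] = 12.7002

12.70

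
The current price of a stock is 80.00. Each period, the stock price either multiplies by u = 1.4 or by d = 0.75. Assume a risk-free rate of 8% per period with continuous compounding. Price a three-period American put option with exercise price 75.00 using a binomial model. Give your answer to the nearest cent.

Risk-neutral probability p = (e^0.08 − 0.75)/(1.4 − 0.75) = 0.3333/0.6500 = 0.5127
Terminal stock prices: S_uuu = 219.5, S_uud = 117.6, S_udd = 63, S_ddd = 33.75
Terminal payoffs (K − S): max(-144.5, 0) = 0, max(-42.6, 0) = 0, max(12, 0) = 12, max(41.25, 0) = 41.25
Node uu (S = 156.8): continuation = e^(−0.08)·[0.5127·0.0000 + 0.4873·0.0000] = 0.0000; exercise value = 0.0000 ≤ continuation, so V_uu = 0.0000
Node ud (S = 84): continuation = e^(−0.08)·[0.5127·0.0000 + 0.4873·12.0000] = 5.3975; exercise value = 0.0000 ≤ continuation, so V_ud = 5.3975
Node dd (S = 45): continuation = e^(−0.08)·[0.5127·12.0000 + 0.4873·41.2500] = 24.2337; exercise value = 30.0000 > continuation, so V_dd = 30.0000 (exercise)
Node u (S = 112): continuation = e^(−0.08)·[0.5127·0.0000 + 0.4873·5.3975] = 2.4277; exercise value = 0.0000 ≤ continuation, so V_u = 2.4277
Node d (S = 60): continuation = e^(−0.08)·[0.5127·5.3975 + 0.4873·30.0000] = 16.0484; exercise value = 15.0000 ≤ continuation, so V_d = 16.0484
Node 0 (S = 80): continuation = e^(−0.08)·[0.5127·2.4277 + 0.4873·16.0484] = 8.3675; exercise value = 0.0000 ≤ continuation, so V_0 = 8.3675

8.37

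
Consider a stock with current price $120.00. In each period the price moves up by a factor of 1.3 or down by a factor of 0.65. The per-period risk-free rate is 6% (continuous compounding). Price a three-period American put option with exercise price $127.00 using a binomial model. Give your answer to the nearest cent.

$22.18

Risk-neutral probability p = (e^0.06 − 0.65)/(1.3 − 0.65) = 0.4118/0.6500 = 0.6336
Terminal stock prices: S_uuu = 263.6, S_uud = 131.8, S_udd = 65.91, S_ddd = 32.95
Terminal payoffs (K − S): max(-136.6, 0) = 0, max(-4.82, 0) = 0, max(61.09, 0) = 61.09, max(94.05, 0) = 94.05
Node uu (S = 202.8): continuation = e^(−0.06)·[0.6336·0.0000 + 0.3664·0.0000] = 0.0000; exercise value = 0.0000 ≤ continuation, so V_uu = 0.0000
Node ud (S = 101.4): continuation = e^(−0.06)·[0.6336·0.0000 + 0.3664·61.0900] = 21.0802; exercise value = 25.6000 > continuation, so V_ud = 25.6000 (exercise)
Node dd (S = 50.7): continuation = e^(−0.06)·[0.6336·61.0900 + 0.3664·94.0450] = 68.9041; exercise value = 76.3000 > continuation, so V_dd = 76.3000 (exercise)
Node u (S = 156): continuation = e^(−0.06)·[0.6336·0.0000 + 0.3664·25.6000] = 8.8337; exercise value = 0.0000 ≤ continuation, so V_u = 8.8337
Node d (S = 78): continuation = e^(−0.06)·[0.6336·25.6000 + 0.3664·76.3000] = 41.6041; exercise value = 49.0000 > continuation, so V_d = 49.0000 (exercise)
Node 0 (S = 120): continuation = e^(−0.06)·[0.6336·8.8337 + 0.3664·49.0000] = 22.1794; exercise value = 7.0000 ≤ continuation, so V_0 = 22.1794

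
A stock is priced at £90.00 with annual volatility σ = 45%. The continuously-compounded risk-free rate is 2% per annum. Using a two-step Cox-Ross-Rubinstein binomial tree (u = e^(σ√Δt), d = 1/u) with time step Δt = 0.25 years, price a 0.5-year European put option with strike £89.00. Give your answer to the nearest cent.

CRR parameters: u = e^(σ√Δt) = e^(0.45·√0.25) = 1.2523, d = 1/u = 0.7985
Per-period rate: rΔt = 0.02·0.25 = 0.005, so R = e^0.005 = 1.0050
Risk-neutral probability p = (e^0.005 − 0.7985)/(1.2523 − 0.7985) = 0.2065/0.4538 = 0.4550
Terminal stock prices: S_uu = 141.1, S_ud = 90, S_dd = 57.39
Terminal payoffs (K − S): max(-52.15, 0) = 0, max(-1, 0) = 0, max(31.61, 0) = 31.61
Node u (S = 112.7): V_u = e^(−0.005)·[0.4550·0.0000 + 0.5450·0.0000] = 0.0000
Node d (S = 71.87): V_d = e^(−0.005)·[0.4550·0.0000 + 0.5450·31.6135] = 17.1424
Node 0 (S = 90): V_0 = e^(−0.005)·[0.4550·0.0000 + 0.5450·17.1424] = 9.2955

£9.30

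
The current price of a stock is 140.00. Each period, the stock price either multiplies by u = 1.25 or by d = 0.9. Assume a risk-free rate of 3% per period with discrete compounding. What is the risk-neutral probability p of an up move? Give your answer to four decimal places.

Risk-neutral probability p = (1 + 0.03 − 0.9)/(1.25 − 0.9) = 0.1300/0.3500 = 0.3714

p = 0.3714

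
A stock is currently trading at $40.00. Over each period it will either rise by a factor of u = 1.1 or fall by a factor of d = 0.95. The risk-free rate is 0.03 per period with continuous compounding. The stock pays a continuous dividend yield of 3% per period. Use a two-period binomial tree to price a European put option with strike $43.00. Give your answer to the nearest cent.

Per-period risk-free factor R = e^0.03 = 1.0305; dividend-adjusted growth = e^(0.03−0.03) = 1.0000.
Risk-neutral probability p = (1.0000 − 0.95)/(1.1 − 0.95) = 0.0500/0.1500 = 0.3333
Terminal stock prices: S_uu = 48.4, S_ud = 41.8, S_dd = 36.1
Terminal payoffs (K − S): max(-5.4, 0) = 0, max(1.2, 0) = 1.2, max(6.9, 0) = 6.9
Node u (S = 44): V_u = e^(−0.03)·[0.3333·0.0000 + 0.6667·1.2000] = 0.7764
Node d (S = 38): V_d = e^(−0.03)·[0.3333·1.2000 + 0.6667·6.9000] = 4.8522
Node 0 (S = 40): V_0 = e^(−0.03)·[0.3333·0.7764 + 0.6667·4.8522] = 3.3904

$3.39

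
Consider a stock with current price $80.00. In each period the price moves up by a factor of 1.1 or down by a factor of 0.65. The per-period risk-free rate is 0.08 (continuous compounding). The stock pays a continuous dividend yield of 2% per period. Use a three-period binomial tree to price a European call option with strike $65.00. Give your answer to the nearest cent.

Per-period risk-free factor R = e^0.08 = 1.0833; dividend-adjusted growth = e^(0.08−0.02) = 1.0618.
Risk-neutral probability p = (1.0618 − 0.65)/(1.1 − 0.65) = 0.4118/0.4500 = 0.9152
Terminal stock prices: S_uuu = 106.5, S_uud = 62.92, S_udd = 37.18, S_ddd = 21.97
Terminal payoffs (S − K): max(41.48, 0) = 41.48, max(-2.08, 0) = 0, max(-27.82, 0) = 0, max(-43.03, 0) = 0
Node uu (S = 96.8): V_uu = e^(−0.08)·[0.9152·41.4800 + 0.0848·0.0000] = 35.0435
Node ud (S = 57.2): V_ud = e^(−0.08)·[0.9152·0.0000 + 0.0848·0.0000] = 0.0000
Node dd (S = 33.8): V_dd = e^(−0.08)·[0.9152·0.0000 + 0.0848·0.0000] = 0.0000
Node u (S = 88): V_u = e^(−0.08)·[0.9152·35.0435 + 0.0848·0.0000] = 29.6058
Node d (S = 52): V_d = e^(−0.08)·[0.9152·0.0000 + 0.0848·0.0000] = 0.0000
Node 0 (S = 80): V_0 = e^(−0.08)·[0.9152·29.6058 + 0.0848·0.0000] = 25.0118

$25.01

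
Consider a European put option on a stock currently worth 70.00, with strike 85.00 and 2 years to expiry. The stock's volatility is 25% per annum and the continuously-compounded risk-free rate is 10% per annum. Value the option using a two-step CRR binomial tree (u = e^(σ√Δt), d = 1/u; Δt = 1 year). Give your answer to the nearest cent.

9.98

CRR parameters: u = e^(σ√Δt) = e^(0.25·√1) = 1.2840, d = 1/u = 0.7788
Per-period rate: rΔt = 0.1·1 = 0.1, so R = e^0.1 = 1.1052
Risk-neutral probability p = (e^0.1 − 0.7788)/(1.2840 − 0.7788) = 0.3264/0.5052 = 0.6460
Terminal stock prices: S_uu = 115.4, S_ud = 70, S_dd = 42.46
Terminal payoffs (K − S): max(-30.41, 0) = 0, max(15, 0) = 15, max(42.54, 0) = 42.54
Node u (S = 89.88): V_u = e^(−0.1)·[0.6460·0.0000 + 0.3540·15.0000] = 4.8048
Node d (S = 54.52): V_d = e^(−0.1)·[0.6460·15.0000 + 0.3540·42.5429] = 22.3951
Node 0 (S = 70): V_0 = e^(−0.1)·[0.6460·4.8048 + 0.3540·22.3951] = 9.9821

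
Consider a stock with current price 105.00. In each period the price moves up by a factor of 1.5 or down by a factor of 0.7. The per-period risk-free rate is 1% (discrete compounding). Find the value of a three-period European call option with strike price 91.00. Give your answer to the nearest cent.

Risk-neutral probability p = (1 + 0.01 − 0.7)/(1.5 − 0.7) = 0.3100/0.8000 = 0.3875
Terminal stock prices: S_uuu = 354.4, S_uud = 165.4, S_udd = 77.17, S_ddd = 36.01
Terminal payoffs (S − K): max(263.4, 0) = 263.4, max(74.38, 0) = 74.38, max(-13.83, 0) = 0, max(-54.99, 0) = 0
Node uu (S = 236.2): V_uu = 1/1.01·[0.3875·263.3750 + 0.6125·74.3750] = 146.1510
Node ud (S = 110.2): V_ud = 1/1.01·[0.3875·74.3750 + 0.6125·0.0000] = 28.5350
Node dd (S = 51.45): V_dd = 1/1.01·[0.3875·0.0000 + 0.6125·0.0000] = 0.0000
Node u (S = 157.5): V_u = 1/1.01·[0.3875·146.1510 + 0.6125·28.5350] = 73.3774
Node d (S = 73.5): V_d = 1/1.01·[0.3875·28.5350 + 0.6125·0.0000] = 10.9478
Node 0 (S = 105): V_0 = 1/1.01·[0.3875·73.3774 + 0.6125·10.9478] = 34.7914

34.79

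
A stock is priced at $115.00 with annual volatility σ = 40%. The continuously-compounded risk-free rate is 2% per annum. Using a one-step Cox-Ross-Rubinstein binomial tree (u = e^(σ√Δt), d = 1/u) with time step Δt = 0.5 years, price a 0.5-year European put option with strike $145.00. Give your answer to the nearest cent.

$31.92

CRR parameters: u = e^(σ√Δt) = e^(0.4·√0.5) = 1.3269, d = 1/u = 0.7536
Per-period rate: rΔt = 0.02·0.5 = 0.01, so R = e^0.01 = 1.0101
Risk-neutral probability p = (e^0.01 − 0.7536)/(1.3269 − 0.7536) = 0.2564/0.5733 = 0.4473
Terminal stock prices: S_u = 152.6, S_d = 86.67
Terminal payoffs (K − S): max(-7.593, 0) = 0, max(58.33, 0) = 58.33
Node 0 (S = 115): V_0 = e^(−0.01)·[0.4473·0.0000 + 0.5527·58.3316] = 31.9197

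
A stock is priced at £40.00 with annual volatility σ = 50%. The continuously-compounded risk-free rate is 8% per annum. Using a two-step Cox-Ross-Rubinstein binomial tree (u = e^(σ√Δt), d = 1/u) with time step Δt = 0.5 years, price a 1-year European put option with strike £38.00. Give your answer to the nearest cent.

£4.76

CRR parameters: u = e^(σ√Δt) = e^(0.5·√0.5) = 1.4241, d = 1/u = 0.7022
Per-period rate: rΔt = 0.08·0.5 = 0.04, so R = e^0.04 = 1.0408
Risk-neutral probability p = (e^0.04 − 0.7022)/(1.4241 − 0.7022) = 0.3386/0.7219 = 0.4691
Terminal stock prices: S_uu = 81.12, S_ud = 40, S_dd = 19.72
Terminal payoffs (K − S): max(-43.12, 0) = 0, max(-2, 0) = 0, max(18.28, 0) = 18.28
Node u (S = 56.96): V_u = e^(−0.04)·[0.4691·0.0000 + 0.5309·0.0000] = 0.0000
Node d (S = 28.09): V_d = e^(−0.04)·[0.4691·0.0000 + 0.5309·18.2773] = 9.3238
Node 0 (S = 40): V_0 = e^(−0.04)·[0.4691·0.0000 + 0.5309·9.3238] = 4.7563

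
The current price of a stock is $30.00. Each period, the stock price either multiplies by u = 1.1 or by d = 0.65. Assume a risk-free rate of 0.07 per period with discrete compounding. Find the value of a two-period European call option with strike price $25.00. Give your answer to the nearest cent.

Risk-neutral probability p = (1 + 0.07 − 0.65)/(1.1 − 0.65) = 0.4200/0.4500 = 0.9333
Terminal stock prices: S_uu = 36.3, S_ud = 21.45, S_dd = 12.68
Terminal payoffs (S − K): max(11.3, 0) = 11.3, max(-3.55, 0) = 0, max(-12.32, 0) = 0
Node u (S = 33): V_u = 1/1.07·[0.9333·11.3000 + 0.0667·0.0000] = 9.8567
Node d (S = 19.5): V_d = 1/1.07·[0.9333·0.0000 + 0.0667·0.0000] = 0.0000
Node 0 (S = 30): V_0 = 1/1.07·[0.9333·9.8567 + 0.0667·0.0000] = 8.5977

$8.60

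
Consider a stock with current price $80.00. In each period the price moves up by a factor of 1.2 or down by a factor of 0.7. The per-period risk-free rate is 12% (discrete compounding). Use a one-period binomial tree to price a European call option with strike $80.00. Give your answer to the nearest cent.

$12.00

Risk-neutral probability p = (1 + 0.12 − 0.7)/(1.2 − 0.7) = 0.4200/0.5000 = 0.8400
Terminal stock prices: S_u = 96, S_d = 56
Terminal payoffs (S − K): max(16, 0) = 16, max(-24, 0) = 0
Node 0 (S = 80): V_0 = 1/1.12·[0.8400·16.0000 + 0.1600·0.0000] = 12.0000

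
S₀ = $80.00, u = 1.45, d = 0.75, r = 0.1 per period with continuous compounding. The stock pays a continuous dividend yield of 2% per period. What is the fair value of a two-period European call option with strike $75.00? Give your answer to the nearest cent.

Per-period risk-free factor R = e^0.1 = 1.1052; dividend-adjusted growth = e^(0.1−0.02) = 1.0833.
Risk-neutral probability p = (1.0833 − 0.75)/(1.45 − 0.75) = 0.3333/0.7000 = 0.4761
Terminal stock prices: S_uu = 168.2, S_ud = 87, S_dd = 45
Terminal payoffs (S − K): max(93.2, 0) = 93.2, max(12, 0) = 12, max(-30, 0) = 0
Node u (S = 116): V_u = e^(−0.1)·[0.4761·93.2000 + 0.5239·12.0000] = 45.8402
Node d (S = 60): V_d = e^(−0.1)·[0.4761·12.0000 + 0.5239·0.0000] = 5.1698
Node 0 (S = 80): V_0 = e^(−0.1)·[0.4761·45.8402 + 0.5239·5.1698] = 22.1993

$22.20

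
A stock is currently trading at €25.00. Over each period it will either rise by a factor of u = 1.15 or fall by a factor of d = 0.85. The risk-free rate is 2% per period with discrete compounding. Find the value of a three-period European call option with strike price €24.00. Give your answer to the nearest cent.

€4.02

Risk-neutral probability p = (1 + 0.02 − 0.85)/(1.15 − 0.85) = 0.1700/0.3000 = 0.5667
Terminal stock prices: S_uuu = 38.02, S_uud = 28.1, S_udd = 20.77, S_ddd = 15.35
Terminal payoffs (S − K): max(14.02, 0) = 14.02, max(4.103, 0) = 4.103, max(-3.228, 0) = 0, max(-8.647, 0) = 0
Node uu (S = 33.06): V_uu = 1/1.02·[0.5667·14.0219 + 0.4333·4.1031] = 9.5331
Node ud (S = 24.44): V_ud = 1/1.02·[0.5667·4.1031 + 0.4333·0.0000] = 2.2795
Node dd (S = 18.06): V_dd = 1/1.02·[0.5667·0.0000 + 0.4333·0.0000] = 0.0000
Node u (S = 28.75): V_u = 1/1.02·[0.5667·9.5331 + 0.4333·2.2795] = 6.2646
Node d (S = 21.25): V_d = 1/1.02·[0.5667·2.2795 + 0.4333·0.0000] = 1.2664
Node 0 (S = 25): V_0 = 1/1.02·[0.5667·6.2646 + 0.4333·1.2664] = 4.0183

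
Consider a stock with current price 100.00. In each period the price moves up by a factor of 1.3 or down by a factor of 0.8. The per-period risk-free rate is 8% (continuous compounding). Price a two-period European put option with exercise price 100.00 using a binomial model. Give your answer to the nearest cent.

5.76

Risk-neutral probability p = (e^0.08 − 0.8)/(1.3 − 0.8) = 0.2833/0.5000 = 0.5666
Terminal stock prices: S_uu = 169, S_ud = 104, S_dd = 64
Terminal payoffs (K − S): max(-69, 0) = 0, max(-4, 0) = 0, max(36, 0) = 36
Node u (S = 130): V_u = e^(−0.08)·[0.5666·0.0000 + 0.4334·0.0000] = 0.0000
Node d (S = 80): V_d = e^(−0.08)·[0.5666·0.0000 + 0.4334·36.0000] = 14.4037
Node 0 (S = 100): V_0 = e^(−0.08)·[0.5666·0.0000 + 0.4334·14.4037] = 5.7630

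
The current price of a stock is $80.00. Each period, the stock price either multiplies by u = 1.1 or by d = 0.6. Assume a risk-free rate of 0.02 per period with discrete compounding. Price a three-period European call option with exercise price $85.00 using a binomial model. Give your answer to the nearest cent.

Risk-neutral probability p = (1 + 0.02 − 0.6)/(1.1 − 0.6) = 0.4200/0.5000 = 0.8400
Terminal stock prices: S_uuu = 106.5, S_uud = 58.08, S_udd = 31.68, S_ddd = 17.28
Terminal payoffs (S − K): max(21.48, 0) = 21.48, max(-26.92, 0) = 0, max(-53.32, 0) = 0, max(-67.72, 0) = 0
Node uu (S = 96.8): V_uu = 1/1.02·[0.8400·21.4800 + 0.1600·0.0000] = 17.6894
Node ud (S = 52.8): V_ud = 1/1.02·[0.8400·0.0000 + 0.1600·0.0000] = 0.0000
Node dd (S = 28.8): V_dd = 1/1.02·[0.8400·0.0000 + 0.1600·0.0000] = 0.0000
Node u (S = 88): V_u = 1/1.02·[0.8400·17.6894 + 0.1600·0.0000] = 14.5678
Node d (S = 48): V_d = 1/1.02·[0.8400·0.0000 + 0.1600·0.0000] = 0.0000
Node 0 (S = 80): V_0 = 1/1.02·[0.8400·14.5678 + 0.1600·0.0000] = 11.9970

$12.00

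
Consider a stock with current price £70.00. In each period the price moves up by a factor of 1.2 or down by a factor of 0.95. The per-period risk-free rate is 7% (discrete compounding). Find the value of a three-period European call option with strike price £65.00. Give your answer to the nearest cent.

£17.51

Risk-neutral probability p = (1 + 0.07 − 0.95)/(1.2 − 0.95) = 0.1200/0.2500 = 0.4800
Terminal stock prices: S_uuu = 121, S_uud = 95.76, S_udd = 75.81, S_ddd = 60.02
Terminal payoffs (S − K): max(55.96, 0) = 55.96, max(30.76, 0) = 30.76, max(10.81, 0) = 10.81, max(-4.984, 0) = 0
Node uu (S = 100.8): V_uu = 1/1.07·[0.4800·55.9600 + 0.5200·30.7600] = 40.0523
Node ud (S = 79.8): V_ud = 1/1.07·[0.4800·30.7600 + 0.5200·10.8100] = 19.0523
Node dd (S = 63.17): V_dd = 1/1.07·[0.4800·10.8100 + 0.5200·0.0000] = 4.8493
Node u (S = 84): V_u = 1/1.07·[0.4800·40.0523 + 0.5200·19.0523] = 27.2265
Node d (S = 66.5): V_d = 1/1.07·[0.4800·19.0523 + 0.5200·4.8493] = 10.9035
Node 0 (S = 70): V_0 = 1/1.07·[0.4800·27.2265 + 0.5200·10.9035] = 17.5127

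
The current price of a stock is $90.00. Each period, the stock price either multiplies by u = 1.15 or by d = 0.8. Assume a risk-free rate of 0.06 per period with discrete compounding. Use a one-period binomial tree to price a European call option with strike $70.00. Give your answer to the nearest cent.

Risk-neutral probability p = (1 + 0.06 − 0.8)/(1.15 − 0.8) = 0.2600/0.3500 = 0.7429
Terminal stock prices: S_u = 103.5, S_d = 72
Terminal payoffs (S − K): max(33.5, 0) = 33.5, max(2, 0) = 2
Node 0 (S = 90): V_0 = 1/1.06·[0.7429·33.5000 + 0.2571·2.0000] = 23.9623

$23.96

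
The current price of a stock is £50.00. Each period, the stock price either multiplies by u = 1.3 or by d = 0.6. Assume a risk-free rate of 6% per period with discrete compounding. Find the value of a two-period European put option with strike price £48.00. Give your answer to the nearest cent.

Risk-neutral probability p = (1 + 0.06 − 0.6)/(1.3 − 0.6) = 0.4600/0.7000 = 0.6571
Terminal stock prices: S_uu = 84.5, S_ud = 39, S_dd = 18
Terminal payoffs (K − S): max(-36.5, 0) = 0, max(9, 0) = 9, max(30, 0) = 30
Node u (S = 65): V_u = 1/1.06·[0.6571·0.0000 + 0.3429·9.0000] = 2.9111
Node d (S = 30): V_d = 1/1.06·[0.6571·9.0000 + 0.3429·30.0000] = 15.2830
Node 0 (S = 50): V_0 = 1/1.06·[0.6571·2.9111 + 0.3429·15.2830] = 6.7480

£6.75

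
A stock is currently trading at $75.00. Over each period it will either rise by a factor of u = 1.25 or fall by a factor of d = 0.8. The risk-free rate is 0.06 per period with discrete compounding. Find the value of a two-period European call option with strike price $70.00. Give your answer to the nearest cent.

$16.19

Risk-neutral probability p = (1 + 0.06 − 0.8)/(1.25 − 0.8) = 0.2600/0.4500 = 0.5778
Terminal stock prices: S_uu = 117.2, S_ud = 75, S_dd = 48
Terminal payoffs (S − K): max(47.19, 0) = 47.19, max(5, 0) = 5, max(-22, 0) = 0
Node u (S = 93.75): V_u = 1/1.06·[0.5778·47.1875 + 0.4222·5.0000] = 27.7123
Node d (S = 60): V_d = 1/1.06·[0.5778·5.0000 + 0.4222·0.0000] = 2.7254
Node 0 (S = 75): V_0 = 1/1.06·[0.5778·27.7123 + 0.4222·2.7254] = 16.1908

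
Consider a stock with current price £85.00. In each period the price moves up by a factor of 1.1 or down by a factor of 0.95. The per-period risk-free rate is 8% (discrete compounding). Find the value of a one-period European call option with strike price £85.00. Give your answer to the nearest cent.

£6.82

Risk-neutral probability p = (1 + 0.08 − 0.95)/(1.1 − 0.95) = 0.1300/0.1500 = 0.8667
Terminal stock prices: S_u = 93.5, S_d = 80.75
Terminal payoffs (S − K): max(8.5, 0) = 8.5, max(-4.25, 0) = 0
Node 0 (S = 85): V_0 = 1/1.08·[0.8667·8.5000 + 0.1333·0.0000] = 6.8210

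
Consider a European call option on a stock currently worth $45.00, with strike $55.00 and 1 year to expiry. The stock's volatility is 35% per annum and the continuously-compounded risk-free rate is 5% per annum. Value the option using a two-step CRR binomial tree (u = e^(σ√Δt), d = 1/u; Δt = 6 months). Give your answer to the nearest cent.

$4.28

CRR parameters: u = e^(σ√Δt) = e^(0.35·√0.5) = 1.2808, d = 1/u = 0.7808
Per-period rate: rΔt = 0.05·0.5 = 0.025, so R = e^0.025 = 1.0253
Risk-neutral probability p = (e^0.025 − 0.7808)/(1.2808 − 0.7808) = 0.2446/0.5000 = 0.4891
Terminal stock prices: S_uu = 73.82, S_ud = 45, S_dd = 27.43
Terminal payoffs (S − K): max(18.82, 0) = 18.82, max(-10, 0) = 0, max(-27.57, 0) = 0
Node u (S = 57.64): V_u = e^(−0.025)·[0.4891·18.8206 + 0.5109·0.0000] = 8.9773
Node d (S = 35.13): V_d = e^(−0.025)·[0.4891·0.0000 + 0.5109·0.0000] = 0.0000
Node 0 (S = 45): V_0 = e^(−0.025)·[0.4891·8.9773 + 0.5109·0.0000] = 4.2821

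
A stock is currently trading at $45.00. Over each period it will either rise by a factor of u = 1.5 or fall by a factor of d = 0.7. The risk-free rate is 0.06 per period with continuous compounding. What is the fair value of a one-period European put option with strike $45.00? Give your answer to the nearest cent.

$6.96

Risk-neutral probability p = (e^0.06 − 0.7)/(1.5 − 0.7) = 0.3618/0.8000 = 0.4523
Terminal stock prices: S_u = 67.5, S_d = 31.5
Terminal payoffs (K − S): max(-22.5, 0) = 0, max(13.5, 0) = 13.5
Node 0 (S = 45): V_0 = e^(−0.06)·[0.4523·0.0000 + 0.5477·13.5000] = 6.9634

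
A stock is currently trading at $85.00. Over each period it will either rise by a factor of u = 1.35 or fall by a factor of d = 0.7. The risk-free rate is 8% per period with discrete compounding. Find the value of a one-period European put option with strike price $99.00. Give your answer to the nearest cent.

Risk-neutral probability p = (1 + 0.08 − 0.7)/(1.35 − 0.7) = 0.3800/0.6500 = 0.5846
Terminal stock prices: S_u = 114.8, S_d = 59.5
Terminal payoffs (K − S): max(-15.75, 0) = 0, max(39.5, 0) = 39.5
Node 0 (S = 85): V_0 = 1/1.08·[0.5846·0.0000 + 0.4154·39.5000] = 15.1923

$15.19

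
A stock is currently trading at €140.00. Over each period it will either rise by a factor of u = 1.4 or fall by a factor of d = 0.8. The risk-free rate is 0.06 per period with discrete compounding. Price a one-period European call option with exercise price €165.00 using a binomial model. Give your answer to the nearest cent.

€12.67

Risk-neutral probability p = (1 + 0.06 − 0.8)/(1.4 − 0.8) = 0.2600/0.6000 = 0.4333
Terminal stock prices: S_u = 196, S_d = 112
Terminal payoffs (S − K): max(31, 0) = 31, max(-53, 0) = 0
Node 0 (S = 140): V_0 = 1/1.06·[0.4333·31.0000 + 0.5667·0.0000] = 12.6730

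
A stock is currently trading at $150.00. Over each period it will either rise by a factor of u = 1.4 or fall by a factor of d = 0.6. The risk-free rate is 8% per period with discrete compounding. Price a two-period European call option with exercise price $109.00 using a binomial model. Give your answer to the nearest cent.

$64.09

Risk-neutral probability p = (1 + 0.08 − 0.6)/(1.4 − 0.6) = 0.4800/0.8000 = 0.6000
Terminal stock prices: S_uu = 294, S_ud = 126, S_dd = 54
Terminal payoffs (S − K): max(185, 0) = 185, max(17, 0) = 17, max(-55, 0) = 0
Node u (S = 210): V_u = 1/1.08·[0.6000·185.0000 + 0.4000·17.0000] = 109.0741
Node d (S = 90): V_d = 1/1.08·[0.6000·17.0000 + 0.4000·0.0000] = 9.4444
Node 0 (S = 150): V_0 = 1/1.08·[0.6000·109.0741 + 0.4000·9.4444] = 64.0947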